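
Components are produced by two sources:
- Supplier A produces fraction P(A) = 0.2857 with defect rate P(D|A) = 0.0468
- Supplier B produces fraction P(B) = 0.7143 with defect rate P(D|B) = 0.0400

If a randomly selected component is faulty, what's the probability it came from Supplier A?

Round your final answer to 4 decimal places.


Let A = from Supplier A, D = faulty

Given:
- P(A) = 0.2857, P(B) = 0.7143
- P(D|A) = 0.0468, P(D|B) = 0.0400

Step 1: Find P(D)
P(D) = P(D|A)P(A) + P(D|B)P(B)
     = 0.0468 × 0.2857 + 0.0400 × 0.7143
     = 0.01337076 + 0.02857200
     = 0.04194276

Step 2: Apply Bayes' theorem
P(A|D) = P(D|A)P(A) / P(D)
       = 0.01337076 / 0.04194276
       = 0.3188


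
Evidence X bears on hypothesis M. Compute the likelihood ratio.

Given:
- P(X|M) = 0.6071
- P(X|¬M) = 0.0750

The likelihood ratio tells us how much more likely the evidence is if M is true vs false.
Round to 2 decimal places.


Likelihood Ratio (LR) = P(X|M) / P(X|¬M)

LR = 0.6071 / 0.0750
   = 8.09

The evidence is 8.09 times more likely if M is true than if M is false.
Since LR > 1, the evidence supports M over ¬M.


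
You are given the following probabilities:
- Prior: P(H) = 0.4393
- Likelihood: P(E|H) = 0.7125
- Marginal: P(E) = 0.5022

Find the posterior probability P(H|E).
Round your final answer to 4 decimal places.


Using Bayes' theorem:

P(H|E) = P(E|H) × P(H) / P(E)
       = 0.7125 × 0.4393 / 0.5022
       = 0.31300125 / 0.5022
       = 0.6233

The evidence strengthens our belief in H.
Prior: 0.4393 → Posterior: 0.6233


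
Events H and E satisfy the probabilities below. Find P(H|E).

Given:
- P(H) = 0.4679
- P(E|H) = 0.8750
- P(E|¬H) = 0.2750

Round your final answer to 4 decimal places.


Bayes' theorem: P(H|E) = P(E|H) × P(H) / P(E)

Step 1: Calculate P(E) using law of total probability
P(E) = P(E|H)P(H) + P(E|¬H)P(¬H)
     = 0.8750 × 0.4679 + 0.2750 × 0.5321
     = 0.40941250 + 0.14632750
     = 0.55574000

Step 2: Apply Bayes' theorem
P(H|E) = P(E|H) × P(H) / P(E)
       = 0.40941250 / 0.55574000
       = 0.7367


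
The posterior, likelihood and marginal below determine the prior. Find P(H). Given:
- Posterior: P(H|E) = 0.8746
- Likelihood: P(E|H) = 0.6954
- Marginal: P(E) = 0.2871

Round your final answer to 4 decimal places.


From Bayes' theorem: P(H|E) = P(E|H) × P(H) / P(E)

Rearranging for P(H):
P(H) = P(H|E) × P(E) / P(E|H)
     = 0.8746 × 0.2871 / 0.6954
     = 0.25109766 / 0.6954
     = 0.3611


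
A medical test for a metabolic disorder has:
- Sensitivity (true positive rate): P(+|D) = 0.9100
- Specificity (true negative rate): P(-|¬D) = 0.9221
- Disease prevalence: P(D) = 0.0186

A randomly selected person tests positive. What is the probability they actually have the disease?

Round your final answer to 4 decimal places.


Let D = has disease, + = positive test

Given:
- P(D) = 0.0186 (prevalence)
- P(+|D) = 0.9100 (sensitivity)
- P(-|¬D) = 0.9221 (specificity)
- P(+|¬D) = 0.0779 (false positive rate = 1 - specificity)

Step 1: Find P(+)
P(+) = P(+|D)P(D) + P(+|¬D)P(¬D)
     = 0.9100 × 0.0186 + 0.0779 × 0.9814
     = 0.01692600 + 0.07645106
     = 0.09337706

Step 2: Apply Bayes' theorem for P(D|+)
P(D|+) = P(+|D)P(D) / P(+)
       = 0.01692600 / 0.09337706
       = 0.1813


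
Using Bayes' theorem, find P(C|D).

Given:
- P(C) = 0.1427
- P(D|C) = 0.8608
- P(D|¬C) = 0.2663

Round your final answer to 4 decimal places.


Bayes' theorem: P(C|D) = P(D|C) × P(C) / P(D)

Step 1: Calculate P(D) using law of total probability
P(D) = P(D|C)P(C) + P(D|¬C)P(¬C)
     = 0.8608 × 0.1427 + 0.2663 × 0.8573
     = 0.12283616 + 0.22829899
     = 0.35113515

Step 2: Apply Bayes' theorem
P(C|D) = P(D|C) × P(C) / P(D)
       = 0.12283616 / 0.35113515
       = 0.3498


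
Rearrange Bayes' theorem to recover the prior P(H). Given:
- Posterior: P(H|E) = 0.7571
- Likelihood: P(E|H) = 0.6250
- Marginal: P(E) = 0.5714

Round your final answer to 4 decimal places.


From Bayes' theorem: P(H|E) = P(E|H) × P(H) / P(E)

Rearranging for P(H):
P(H) = P(H|E) × P(E) / P(E|H)
     = 0.7571 × 0.5714 / 0.6250
     = 0.43260694 / 0.6250
     = 0.6922


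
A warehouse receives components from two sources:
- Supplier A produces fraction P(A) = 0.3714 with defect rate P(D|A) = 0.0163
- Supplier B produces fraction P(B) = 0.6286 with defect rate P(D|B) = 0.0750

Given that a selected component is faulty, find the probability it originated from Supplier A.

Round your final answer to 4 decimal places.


Let A = from Supplier A, D = faulty

Given:
- P(A) = 0.3714, P(B) = 0.6286
- P(D|A) = 0.0163, P(D|B) = 0.0750

Step 1: Find P(D)
P(D) = P(D|A)P(A) + P(D|B)P(B)
     = 0.0163 × 0.3714 + 0.0750 × 0.6286
     = 0.00605382 + 0.04714500
     = 0.05319882

Step 2: Apply Bayes' theorem
P(A|D) = P(D|A)P(A) / P(D)
       = 0.00605382 / 0.05319882
       = 0.1138


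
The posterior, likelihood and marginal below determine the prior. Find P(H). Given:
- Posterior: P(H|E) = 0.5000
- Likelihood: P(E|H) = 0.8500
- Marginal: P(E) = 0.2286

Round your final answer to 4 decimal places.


From Bayes' theorem: P(H|E) = P(E|H) × P(H) / P(E)

Rearranging for P(H):
P(H) = P(H|E) × P(E) / P(E|H)
     = 0.5000 × 0.2286 / 0.8500
     = 0.11430000 / 0.8500
     = 0.1345


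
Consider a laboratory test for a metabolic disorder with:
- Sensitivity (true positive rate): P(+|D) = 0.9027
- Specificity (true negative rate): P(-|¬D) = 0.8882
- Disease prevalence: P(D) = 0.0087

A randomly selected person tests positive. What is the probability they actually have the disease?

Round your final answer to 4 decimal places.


Let D = has disease, + = positive test

Given:
- P(D) = 0.0087 (prevalence)
- P(+|D) = 0.9027 (sensitivity)
- P(-|¬D) = 0.8882 (specificity)
- P(+|¬D) = 0.1118 (false positive rate = 1 - specificity)

Step 1: Find P(+)
P(+) = P(+|D)P(D) + P(+|¬D)P(¬D)
     = 0.9027 × 0.0087 + 0.1118 × 0.9913
     = 0.00785349 + 0.11082734
     = 0.11868083

Step 2: Apply Bayes' theorem for P(D|+)
P(D|+) = P(+|D)P(D) / P(+)
       = 0.00785349 / 0.11868083
       = 0.0662


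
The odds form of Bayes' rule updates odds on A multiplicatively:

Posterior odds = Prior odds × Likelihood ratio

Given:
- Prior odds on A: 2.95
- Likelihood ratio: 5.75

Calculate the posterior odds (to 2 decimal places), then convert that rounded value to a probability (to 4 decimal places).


Step 1: Calculate posterior odds
Posterior odds = Prior odds × LR
               = 2.95 × 5.75
               = 16.96

Step 2: Convert to probability
P(A|E) = Posterior odds / (1 + Posterior odds)
       = 16.96 / (1 + 16.96)
       = 16.96 / 17.96
       = 0.9443

The evidence increased P(A) from 0.7468 to 0.9443.


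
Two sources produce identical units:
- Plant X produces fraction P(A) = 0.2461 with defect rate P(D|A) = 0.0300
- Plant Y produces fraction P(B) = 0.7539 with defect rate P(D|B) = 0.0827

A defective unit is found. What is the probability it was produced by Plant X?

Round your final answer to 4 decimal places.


Let A = from Plant X, D = defective

Given:
- P(A) = 0.2461, P(B) = 0.7539
- P(D|A) = 0.0300, P(D|B) = 0.0827

Step 1: Find P(D)
P(D) = P(D|A)P(A) + P(D|B)P(B)
     = 0.0300 × 0.2461 + 0.0827 × 0.7539
     = 0.00738300 + 0.06234753
     = 0.06973053

Step 2: Apply Bayes' theorem
P(A|D) = P(D|A)P(A) / P(D)
       = 0.00738300 / 0.06973053
       = 0.1059


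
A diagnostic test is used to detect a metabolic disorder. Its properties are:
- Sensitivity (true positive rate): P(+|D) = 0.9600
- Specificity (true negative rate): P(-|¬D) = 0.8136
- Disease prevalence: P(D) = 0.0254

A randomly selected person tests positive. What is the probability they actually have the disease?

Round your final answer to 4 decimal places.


Let D = has disease, + = positive test

Given:
- P(D) = 0.0254 (prevalence)
- P(+|D) = 0.9600 (sensitivity)
- P(-|¬D) = 0.8136 (specificity)
- P(+|¬D) = 0.1864 (false positive rate = 1 - specificity)

Step 1: Find P(+)
P(+) = P(+|D)P(D) + P(+|¬D)P(¬D)
     = 0.9600 × 0.0254 + 0.1864 × 0.9746
     = 0.02438400 + 0.18166544
     = 0.20604944

Step 2: Apply Bayes' theorem for P(D|+)
P(D|+) = P(+|D)P(D) / P(+)
       = 0.02438400 / 0.20604944
       = 0.1183


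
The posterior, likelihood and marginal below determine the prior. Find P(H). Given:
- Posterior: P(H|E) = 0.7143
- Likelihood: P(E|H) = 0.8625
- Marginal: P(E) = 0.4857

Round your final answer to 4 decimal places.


From Bayes' theorem: P(H|E) = P(E|H) × P(H) / P(E)

Rearranging for P(H):
P(H) = P(H|E) × P(E) / P(E|H)
     = 0.7143 × 0.4857 / 0.8625
     = 0.34693551 / 0.8625
     = 0.4022


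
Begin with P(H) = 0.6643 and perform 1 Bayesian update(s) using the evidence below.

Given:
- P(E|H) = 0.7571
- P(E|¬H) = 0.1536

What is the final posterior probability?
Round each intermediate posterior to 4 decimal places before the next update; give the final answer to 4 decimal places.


Sequential Bayesian updating:

Initial prior: P(H) = 0.6643

Update 1:
  P(E) = 0.7571 × 0.6643 + 0.1536 × 0.3357 = 0.50294153 + 0.05156352 = 0.55450505
  P(H|E) = 0.50294153 / 0.55450505 = 0.9070

Final posterior: 0.9070


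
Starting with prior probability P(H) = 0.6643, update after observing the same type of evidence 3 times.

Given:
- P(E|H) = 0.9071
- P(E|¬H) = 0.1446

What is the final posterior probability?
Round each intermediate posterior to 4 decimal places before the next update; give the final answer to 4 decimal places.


Sequential Bayesian updating:

Initial prior: P(H) = 0.6643

Update 1:
  P(E) = 0.9071 × 0.6643 + 0.1446 × 0.3357 = 0.60258653 + 0.04854222 = 0.65112875
  P(H|E) = 0.60258653 / 0.65112875 = 0.9254

Update 2:
  P(E) = 0.9071 × 0.9254 + 0.1446 × 0.0746 = 0.83943034 + 0.01078716 = 0.85021750
  P(H|E) = 0.83943034 / 0.85021750 = 0.9873

Update 3:
  P(E) = 0.9071 × 0.9873 + 0.1446 × 0.0127 = 0.89557983 + 0.00183642 = 0.89741625
  P(H|E) = 0.89557983 / 0.89741625 = 0.9980

Final posterior: 0.9980


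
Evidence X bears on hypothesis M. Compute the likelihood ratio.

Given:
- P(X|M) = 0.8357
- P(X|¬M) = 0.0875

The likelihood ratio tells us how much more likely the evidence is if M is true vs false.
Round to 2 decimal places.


Likelihood Ratio (LR) = P(X|M) / P(X|¬M)

LR = 0.8357 / 0.0875
   = 9.55

The evidence is 9.55 times more likely if M is true than if M is false.
LR > 1, so observing X raises the odds in favor of M.


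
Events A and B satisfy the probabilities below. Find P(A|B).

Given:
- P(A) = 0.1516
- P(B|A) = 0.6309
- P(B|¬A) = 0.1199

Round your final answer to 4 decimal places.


Bayes' theorem: P(A|B) = P(B|A) × P(A) / P(B)

Step 1: Calculate P(B) using law of total probability
P(B) = P(B|A)P(A) + P(B|¬A)P(¬A)
     = 0.6309 × 0.1516 + 0.1199 × 0.8484
     = 0.09564444 + 0.10172316
     = 0.19736760

Step 2: Apply Bayes' theorem
P(A|B) = P(B|A) × P(A) / P(B)
       = 0.09564444 / 0.19736760
       = 0.4846


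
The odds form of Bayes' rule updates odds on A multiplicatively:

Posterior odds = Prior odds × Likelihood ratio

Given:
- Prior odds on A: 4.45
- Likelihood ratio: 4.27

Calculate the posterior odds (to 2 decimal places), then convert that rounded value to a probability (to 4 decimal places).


Step 1: Calculate posterior odds
Posterior odds = Prior odds × LR
               = 4.45 × 4.27
               = 19.00

Step 2: Convert to probability
P(A|E) = Posterior odds / (1 + Posterior odds)
       = 19.00 / (1 + 19.00)
       = 19.00 / 20.00
       = 0.9500

The evidence increased P(A) from 0.8165 to 0.9500.


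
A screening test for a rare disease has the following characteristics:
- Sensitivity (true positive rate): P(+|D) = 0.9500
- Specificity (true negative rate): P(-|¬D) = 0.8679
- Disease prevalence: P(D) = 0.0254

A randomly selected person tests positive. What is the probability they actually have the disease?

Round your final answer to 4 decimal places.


Let D = has disease, + = positive test

Given:
- P(D) = 0.0254 (prevalence)
- P(+|D) = 0.9500 (sensitivity)
- P(-|¬D) = 0.8679 (specificity)
- P(+|¬D) = 0.1321 (false positive rate = 1 - specificity)

Step 1: Find P(+)
P(+) = P(+|D)P(D) + P(+|¬D)P(¬D)
     = 0.9500 × 0.0254 + 0.1321 × 0.9746
     = 0.02413000 + 0.12874466
     = 0.15287466

Step 2: Apply Bayes' theorem for P(D|+)
P(D|+) = P(+|D)P(D) / P(+)
       = 0.02413000 / 0.15287466
       = 0.1578


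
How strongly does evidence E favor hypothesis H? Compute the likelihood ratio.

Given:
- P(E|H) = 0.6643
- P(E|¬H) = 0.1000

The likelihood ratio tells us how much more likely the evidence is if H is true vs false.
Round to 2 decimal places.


Likelihood Ratio (LR) = P(E|H) / P(E|¬H)

LR = 0.6643 / 0.1000
   = 6.64

The evidence is 6.64 times more likely if H is true than if H is false.
Because LR exceeds 1, E is evidence for H.


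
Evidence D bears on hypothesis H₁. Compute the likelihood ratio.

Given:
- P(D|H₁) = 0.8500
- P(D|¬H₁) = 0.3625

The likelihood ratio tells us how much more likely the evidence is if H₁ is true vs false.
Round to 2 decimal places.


Likelihood Ratio (LR) = P(D|H₁) / P(D|¬H₁)

LR = 0.8500 / 0.3625
   = 2.34

The evidence is 2.34 times more likely if H₁ is true than if H₁ is false.
Since LR > 1, the evidence supports H₁ over ¬H₁.


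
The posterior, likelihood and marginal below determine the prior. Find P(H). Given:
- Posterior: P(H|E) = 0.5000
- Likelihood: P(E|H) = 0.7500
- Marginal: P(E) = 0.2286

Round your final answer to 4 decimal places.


From Bayes' theorem: P(H|E) = P(E|H) × P(H) / P(E)

Rearranging for P(H):
P(H) = P(H|E) × P(E) / P(E|H)
     = 0.5000 × 0.2286 / 0.7500
     = 0.11430000 / 0.7500
     = 0.1524


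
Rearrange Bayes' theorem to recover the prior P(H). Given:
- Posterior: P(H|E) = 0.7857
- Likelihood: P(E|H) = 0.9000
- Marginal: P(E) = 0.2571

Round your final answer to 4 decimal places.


From Bayes' theorem: P(H|E) = P(E|H) × P(H) / P(E)

Rearranging for P(H):
P(H) = P(H|E) × P(E) / P(E|H)
     = 0.7857 × 0.2571 / 0.9000
     = 0.20200347 / 0.9000
     = 0.2244


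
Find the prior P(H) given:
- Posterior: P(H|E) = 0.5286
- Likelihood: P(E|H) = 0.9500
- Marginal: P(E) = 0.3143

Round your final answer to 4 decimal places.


From Bayes' theorem: P(H|E) = P(E|H) × P(H) / P(E)

Rearranging for P(H):
P(H) = P(H|E) × P(E) / P(E|H)
     = 0.5286 × 0.3143 / 0.9500
     = 0.16613898 / 0.9500
     = 0.1749


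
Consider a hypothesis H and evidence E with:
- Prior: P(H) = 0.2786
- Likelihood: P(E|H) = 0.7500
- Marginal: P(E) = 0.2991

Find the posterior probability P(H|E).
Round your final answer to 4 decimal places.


Using Bayes' theorem:

P(H|E) = P(E|H) × P(H) / P(E)
       = 0.7500 × 0.2786 / 0.2991
       = 0.20895000 / 0.2991
       = 0.6986

The evidence strengthens our belief in H.
Prior: 0.2786 → Posterior: 0.6986


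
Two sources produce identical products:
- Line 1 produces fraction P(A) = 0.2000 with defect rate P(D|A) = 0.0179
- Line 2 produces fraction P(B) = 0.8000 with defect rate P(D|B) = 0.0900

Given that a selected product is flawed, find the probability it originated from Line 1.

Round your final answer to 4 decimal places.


Let A = from Line 1, D = flawed

Given:
- P(A) = 0.2000, P(B) = 0.8000
- P(D|A) = 0.0179, P(D|B) = 0.0900

Step 1: Find P(D)
P(D) = P(D|A)P(A) + P(D|B)P(B)
     = 0.0179 × 0.2000 + 0.0900 × 0.8000
     = 0.00358000 + 0.07200000
     = 0.07558000

Step 2: Apply Bayes' theorem
P(A|D) = P(D|A)P(A) / P(D)
       = 0.00358000 / 0.07558000
       = 0.0474


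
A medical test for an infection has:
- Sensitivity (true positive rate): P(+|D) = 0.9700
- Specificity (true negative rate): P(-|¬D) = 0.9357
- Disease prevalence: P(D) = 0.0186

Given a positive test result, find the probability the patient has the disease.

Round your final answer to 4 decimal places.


Let D = has disease, + = positive test

Given:
- P(D) = 0.0186 (prevalence)
- P(+|D) = 0.9700 (sensitivity)
- P(-|¬D) = 0.9357 (specificity)
- P(+|¬D) = 0.0643 (false positive rate = 1 - specificity)

Step 1: Find P(+)
P(+) = P(+|D)P(D) + P(+|¬D)P(¬D)
     = 0.9700 × 0.0186 + 0.0643 × 0.9814
     = 0.01804200 + 0.06310402
     = 0.08114602

Step 2: Apply Bayes' theorem for P(D|+)
P(D|+) = P(+|D)P(D) / P(+)
       = 0.01804200 / 0.08114602
       = 0.2223


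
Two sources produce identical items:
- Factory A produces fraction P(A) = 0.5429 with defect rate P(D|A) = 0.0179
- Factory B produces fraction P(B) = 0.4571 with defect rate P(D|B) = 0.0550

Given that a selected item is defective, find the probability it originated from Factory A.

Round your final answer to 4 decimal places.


Let A = from Factory A, D = defective

Given:
- P(A) = 0.5429, P(B) = 0.4571
- P(D|A) = 0.0179, P(D|B) = 0.0550

Step 1: Find P(D)
P(D) = P(D|A)P(A) + P(D|B)P(B)
     = 0.0179 × 0.5429 + 0.0550 × 0.4571
     = 0.00971791 + 0.02514050
     = 0.03485841

Step 2: Apply Bayes' theorem
P(A|D) = P(D|A)P(A) / P(D)
       = 0.00971791 / 0.03485841
       = 0.2788


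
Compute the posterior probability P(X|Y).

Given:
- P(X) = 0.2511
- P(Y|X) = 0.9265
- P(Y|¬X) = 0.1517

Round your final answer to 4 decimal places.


Bayes' theorem: P(X|Y) = P(Y|X) × P(X) / P(Y)

Step 1: Calculate P(Y) using law of total probability
P(Y) = P(Y|X)P(X) + P(Y|¬X)P(¬X)
     = 0.9265 × 0.2511 + 0.1517 × 0.7489
     = 0.23264415 + 0.11360813
     = 0.34625228

Step 2: Apply Bayes' theorem
P(X|Y) = P(Y|X) × P(X) / P(Y)
       = 0.23264415 / 0.34625228
       = 0.6719


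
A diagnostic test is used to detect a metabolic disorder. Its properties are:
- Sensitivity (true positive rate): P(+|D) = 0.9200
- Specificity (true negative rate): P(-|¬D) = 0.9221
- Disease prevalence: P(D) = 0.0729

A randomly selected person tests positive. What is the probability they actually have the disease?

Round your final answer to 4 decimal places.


Let D = has disease, + = positive test

Given:
- P(D) = 0.0729 (prevalence)
- P(+|D) = 0.9200 (sensitivity)
- P(-|¬D) = 0.9221 (specificity)
- P(+|¬D) = 0.0779 (false positive rate = 1 - specificity)

Step 1: Find P(+)
P(+) = P(+|D)P(D) + P(+|¬D)P(¬D)
     = 0.9200 × 0.0729 + 0.0779 × 0.9271
     = 0.06706800 + 0.07222109
     = 0.13928909

Step 2: Apply Bayes' theorem for P(D|+)
P(D|+) = P(+|D)P(D) / P(+)
       = 0.06706800 / 0.13928909
       = 0.4815


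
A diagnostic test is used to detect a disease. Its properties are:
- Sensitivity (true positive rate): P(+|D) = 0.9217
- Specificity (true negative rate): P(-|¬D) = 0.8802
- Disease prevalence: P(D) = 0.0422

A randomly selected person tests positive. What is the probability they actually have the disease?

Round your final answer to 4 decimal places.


Let D = has disease, + = positive test

Given:
- P(D) = 0.0422 (prevalence)
- P(+|D) = 0.9217 (sensitivity)
- P(-|¬D) = 0.8802 (specificity)
- P(+|¬D) = 0.1198 (false positive rate = 1 - specificity)

Step 1: Find P(+)
P(+) = P(+|D)P(D) + P(+|¬D)P(¬D)
     = 0.9217 × 0.0422 + 0.1198 × 0.9578
     = 0.03889574 + 0.11474444
     = 0.15364018

Step 2: Apply Bayes' theorem for P(D|+)
P(D|+) = P(+|D)P(D) / P(+)
       = 0.03889574 / 0.15364018
       = 0.2532


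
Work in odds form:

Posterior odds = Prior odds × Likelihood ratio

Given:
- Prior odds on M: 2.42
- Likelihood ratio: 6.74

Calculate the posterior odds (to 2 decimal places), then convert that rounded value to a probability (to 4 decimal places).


Step 1: Calculate posterior odds
Posterior odds = Prior odds × LR
               = 2.42 × 6.74
               = 16.31

Step 2: Convert to probability
P(M|E) = Posterior odds / (1 + Posterior odds)
       = 16.31 / (1 + 16.31)
       = 16.31 / 17.31
       = 0.9422

The evidence increased P(M) from 0.7076 to 0.9422.


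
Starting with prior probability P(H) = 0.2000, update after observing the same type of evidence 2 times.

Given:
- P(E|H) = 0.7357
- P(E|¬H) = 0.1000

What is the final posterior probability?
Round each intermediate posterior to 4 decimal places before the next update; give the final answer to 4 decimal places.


Sequential Bayesian updating:

Initial prior: P(H) = 0.2000

Update 1:
  P(E) = 0.7357 × 0.2000 + 0.1000 × 0.8000 = 0.14714000 + 0.08000000 = 0.22714000
  P(H|E) = 0.14714000 / 0.22714000 = 0.6478

Update 2:
  P(E) = 0.7357 × 0.6478 + 0.1000 × 0.3522 = 0.47658646 + 0.03522000 = 0.51180646
  P(H|E) = 0.47658646 / 0.51180646 = 0.9312

Final posterior: 0.9312


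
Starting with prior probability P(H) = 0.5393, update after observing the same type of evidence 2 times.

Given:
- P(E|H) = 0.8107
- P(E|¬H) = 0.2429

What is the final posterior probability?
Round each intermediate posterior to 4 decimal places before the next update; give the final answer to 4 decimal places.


Sequential Bayesian updating:

Initial prior: P(H) = 0.5393

Update 1:
  P(E) = 0.8107 × 0.5393 + 0.2429 × 0.4607 = 0.43721051 + 0.11190403 = 0.54911454
  P(H|E) = 0.43721051 / 0.54911454 = 0.7962

Update 2:
  P(E) = 0.8107 × 0.7962 + 0.2429 × 0.2038 = 0.64547934 + 0.04950302 = 0.69498236
  P(H|E) = 0.64547934 / 0.69498236 = 0.9288

Final posterior: 0.9288


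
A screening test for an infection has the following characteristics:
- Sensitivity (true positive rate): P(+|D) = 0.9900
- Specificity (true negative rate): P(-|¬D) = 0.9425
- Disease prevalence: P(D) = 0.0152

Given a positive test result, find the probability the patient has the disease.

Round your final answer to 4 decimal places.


Let D = has disease, + = positive test

Given:
- P(D) = 0.0152 (prevalence)
- P(+|D) = 0.9900 (sensitivity)
- P(-|¬D) = 0.9425 (specificity)
- P(+|¬D) = 0.0575 (false positive rate = 1 - specificity)

Step 1: Find P(+)
P(+) = P(+|D)P(D) + P(+|¬D)P(¬D)
     = 0.9900 × 0.0152 + 0.0575 × 0.9848
     = 0.01504800 + 0.05662600
     = 0.07167400

Step 2: Apply Bayes' theorem for P(D|+)
P(D|+) = P(+|D)P(D) / P(+)
       = 0.01504800 / 0.07167400
       = 0.2100


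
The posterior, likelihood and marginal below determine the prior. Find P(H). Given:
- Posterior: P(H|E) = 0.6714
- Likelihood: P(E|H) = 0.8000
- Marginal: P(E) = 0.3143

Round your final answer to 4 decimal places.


From Bayes' theorem: P(H|E) = P(E|H) × P(H) / P(E)

Rearranging for P(H):
P(H) = P(H|E) × P(E) / P(E|H)
     = 0.6714 × 0.3143 / 0.8000
     = 0.21102102 / 0.8000
     = 0.2638


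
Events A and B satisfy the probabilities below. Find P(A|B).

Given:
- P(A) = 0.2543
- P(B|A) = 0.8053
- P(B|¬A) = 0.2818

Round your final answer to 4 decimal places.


Bayes' theorem: P(A|B) = P(B|A) × P(A) / P(B)

Step 1: Calculate P(B) using law of total probability
P(B) = P(B|A)P(A) + P(B|¬A)P(¬A)
     = 0.8053 × 0.2543 + 0.2818 × 0.7457
     = 0.20478779 + 0.21013826
     = 0.41492605

Step 2: Apply Bayes' theorem
P(A|B) = P(B|A) × P(A) / P(B)
       = 0.20478779 / 0.41492605
       = 0.4936


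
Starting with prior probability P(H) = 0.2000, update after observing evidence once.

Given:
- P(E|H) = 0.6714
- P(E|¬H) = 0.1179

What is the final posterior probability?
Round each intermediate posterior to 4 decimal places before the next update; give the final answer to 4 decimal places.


Sequential Bayesian updating:

Initial prior: P(H) = 0.2000

Update 1:
  P(E) = 0.6714 × 0.2000 + 0.1179 × 0.8000 = 0.13428000 + 0.09432000 = 0.22860000
  P(H|E) = 0.13428000 / 0.22860000 = 0.5874

Final posterior: 0.5874


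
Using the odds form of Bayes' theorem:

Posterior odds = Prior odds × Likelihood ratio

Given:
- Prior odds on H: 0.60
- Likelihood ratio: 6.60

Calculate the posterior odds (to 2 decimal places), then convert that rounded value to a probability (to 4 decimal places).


Step 1: Calculate posterior odds
Posterior odds = Prior odds × LR
               = 0.60 × 6.60
               = 3.96

Step 2: Convert to probability
P(H|E) = Posterior odds / (1 + Posterior odds)
       = 3.96 / (1 + 3.96)
       = 3.96 / 4.96
       = 0.7984

The evidence increased P(H) from 0.3750 to 0.7984.


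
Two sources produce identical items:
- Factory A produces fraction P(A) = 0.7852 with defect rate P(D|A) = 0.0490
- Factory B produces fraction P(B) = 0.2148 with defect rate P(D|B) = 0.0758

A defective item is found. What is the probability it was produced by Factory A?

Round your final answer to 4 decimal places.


Let A = from Factory A, D = defective

Given:
- P(A) = 0.7852, P(B) = 0.2148
- P(D|A) = 0.0490, P(D|B) = 0.0758

Step 1: Find P(D)
P(D) = P(D|A)P(A) + P(D|B)P(B)
     = 0.0490 × 0.7852 + 0.0758 × 0.2148
     = 0.03847480 + 0.01628184
     = 0.05475664

Step 2: Apply Bayes' theorem
P(A|D) = P(D|A)P(A) / P(D)
       = 0.03847480 / 0.05475664
       = 0.7027


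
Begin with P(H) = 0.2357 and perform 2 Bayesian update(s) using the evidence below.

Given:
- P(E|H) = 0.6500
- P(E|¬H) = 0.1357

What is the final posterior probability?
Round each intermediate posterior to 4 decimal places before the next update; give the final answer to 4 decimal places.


Sequential Bayesian updating:

Initial prior: P(H) = 0.2357

Update 1:
  P(E) = 0.6500 × 0.2357 + 0.1357 × 0.7643 = 0.15320500 + 0.10371551 = 0.25692051
  P(H|E) = 0.15320500 / 0.25692051 = 0.5963

Update 2:
  P(E) = 0.6500 × 0.5963 + 0.1357 × 0.4037 = 0.38759500 + 0.05478209 = 0.44237709
  P(H|E) = 0.38759500 / 0.44237709 = 0.8762

Final posterior: 0.8762


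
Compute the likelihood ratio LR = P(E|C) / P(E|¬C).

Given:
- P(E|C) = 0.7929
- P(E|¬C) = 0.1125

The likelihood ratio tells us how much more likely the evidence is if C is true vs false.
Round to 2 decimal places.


Likelihood Ratio (LR) = P(E|C) / P(E|¬C)

LR = 0.7929 / 0.1125
   = 7.05

The evidence is 7.05 times more likely if C is true than if C is false.
LR > 1, so observing E raises the odds in favor of C.


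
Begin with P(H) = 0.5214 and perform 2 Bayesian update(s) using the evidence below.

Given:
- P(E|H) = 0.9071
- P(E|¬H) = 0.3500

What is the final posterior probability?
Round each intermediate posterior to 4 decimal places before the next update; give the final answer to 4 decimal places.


Sequential Bayesian updating:

Initial prior: P(H) = 0.5214

Update 1:
  P(E) = 0.9071 × 0.5214 + 0.3500 × 0.4786 = 0.47296194 + 0.16751000 = 0.64047194
  P(H|E) = 0.47296194 / 0.64047194 = 0.7385

Update 2:
  P(E) = 0.9071 × 0.7385 + 0.3500 × 0.2615 = 0.66989335 + 0.09152500 = 0.76141835
  P(H|E) = 0.66989335 / 0.76141835 = 0.8798

Final posterior: 0.8798


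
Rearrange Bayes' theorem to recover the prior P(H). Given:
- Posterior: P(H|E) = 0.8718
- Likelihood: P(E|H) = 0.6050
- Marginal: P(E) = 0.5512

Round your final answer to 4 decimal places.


From Bayes' theorem: P(H|E) = P(E|H) × P(H) / P(E)

Rearranging for P(H):
P(H) = P(H|E) × P(E) / P(E|H)
     = 0.8718 × 0.5512 / 0.6050
     = 0.48053616 / 0.6050
     = 0.7943


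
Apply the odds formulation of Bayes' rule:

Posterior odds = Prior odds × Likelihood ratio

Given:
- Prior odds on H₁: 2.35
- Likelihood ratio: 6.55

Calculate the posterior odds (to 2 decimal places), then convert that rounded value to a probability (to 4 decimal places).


Step 1: Calculate posterior odds
Posterior odds = Prior odds × LR
               = 2.35 × 6.55
               = 15.39

Step 2: Convert to probability
P(H₁|E) = Posterior odds / (1 + Posterior odds)
       = 15.39 / (1 + 15.39)
       = 15.39 / 16.39
       = 0.9390

The evidence increased P(H₁) from 0.7015 to 0.9390.


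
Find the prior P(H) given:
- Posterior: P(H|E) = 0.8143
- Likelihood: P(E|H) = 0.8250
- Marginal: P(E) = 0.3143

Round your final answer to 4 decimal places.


From Bayes' theorem: P(H|E) = P(E|H) × P(H) / P(E)

Rearranging for P(H):
P(H) = P(H|E) × P(E) / P(E|H)
     = 0.8143 × 0.3143 / 0.8250
     = 0.25593449 / 0.8250
     = 0.3102


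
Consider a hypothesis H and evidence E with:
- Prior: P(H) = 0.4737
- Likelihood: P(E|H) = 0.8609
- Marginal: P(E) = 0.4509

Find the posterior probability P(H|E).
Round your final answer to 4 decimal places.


Using Bayes' theorem:

P(H|E) = P(E|H) × P(H) / P(E)
       = 0.8609 × 0.4737 / 0.4509
       = 0.40780833 / 0.4509
       = 0.9044

The evidence strengthens our belief in H.
Prior: 0.4737 → Posterior: 0.9044


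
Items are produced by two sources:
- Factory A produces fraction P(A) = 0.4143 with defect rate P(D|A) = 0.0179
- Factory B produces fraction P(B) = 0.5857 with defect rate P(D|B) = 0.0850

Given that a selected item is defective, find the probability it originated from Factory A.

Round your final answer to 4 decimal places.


Let A = from Factory A, D = defective

Given:
- P(A) = 0.4143, P(B) = 0.5857
- P(D|A) = 0.0179, P(D|B) = 0.0850

Step 1: Find P(D)
P(D) = P(D|A)P(A) + P(D|B)P(B)
     = 0.0179 × 0.4143 + 0.0850 × 0.5857
     = 0.00741597 + 0.04978450
     = 0.05720047

Step 2: Apply Bayes' theorem
P(A|D) = P(D|A)P(A) / P(D)
       = 0.00741597 / 0.05720047
       = 0.1296


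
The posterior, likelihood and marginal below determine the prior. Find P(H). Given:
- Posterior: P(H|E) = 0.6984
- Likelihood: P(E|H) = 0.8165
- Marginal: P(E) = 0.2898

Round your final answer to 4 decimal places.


From Bayes' theorem: P(H|E) = P(E|H) × P(H) / P(E)

Rearranging for P(H):
P(H) = P(H|E) × P(E) / P(E|H)
     = 0.6984 × 0.2898 / 0.8165
     = 0.20239632 / 0.8165
     = 0.2479


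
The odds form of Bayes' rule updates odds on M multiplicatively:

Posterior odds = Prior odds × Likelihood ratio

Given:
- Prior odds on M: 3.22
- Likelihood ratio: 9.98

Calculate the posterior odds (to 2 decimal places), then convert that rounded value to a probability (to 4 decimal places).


Step 1: Calculate posterior odds
Posterior odds = Prior odds × LR
               = 3.22 × 9.98
               = 32.14

Step 2: Convert to probability
P(M|E) = Posterior odds / (1 + Posterior odds)
       = 32.14 / (1 + 32.14)
       = 32.14 / 33.14
       = 0.9698

The evidence increased P(M) from 0.7630 to 0.9698.


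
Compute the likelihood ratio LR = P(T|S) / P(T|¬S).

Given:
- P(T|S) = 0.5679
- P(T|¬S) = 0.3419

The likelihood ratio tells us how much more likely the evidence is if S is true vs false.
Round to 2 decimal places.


Likelihood Ratio (LR) = P(T|S) / P(T|¬S)

LR = 0.5679 / 0.3419
   = 1.66

The evidence is 1.66 times more likely if S is true than if S is false.
LR > 1, so observing T raises the odds in favor of S.


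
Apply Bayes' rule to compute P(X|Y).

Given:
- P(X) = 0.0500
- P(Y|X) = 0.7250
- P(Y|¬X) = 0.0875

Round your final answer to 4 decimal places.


Bayes' theorem: P(X|Y) = P(Y|X) × P(X) / P(Y)

Step 1: Calculate P(Y) using law of total probability
P(Y) = P(Y|X)P(X) + P(Y|¬X)P(¬X)
     = 0.7250 × 0.0500 + 0.0875 × 0.9500
     = 0.03625000 + 0.08312500
     = 0.11937500

Step 2: Apply Bayes' theorem
P(X|Y) = P(Y|X) × P(X) / P(Y)
       = 0.03625000 / 0.11937500
       = 0.3037


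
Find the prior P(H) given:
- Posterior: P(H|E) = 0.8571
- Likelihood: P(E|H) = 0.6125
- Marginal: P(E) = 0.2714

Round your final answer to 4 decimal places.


From Bayes' theorem: P(H|E) = P(E|H) × P(H) / P(E)

Rearranging for P(H):
P(H) = P(H|E) × P(E) / P(E|H)
     = 0.8571 × 0.2714 / 0.6125
     = 0.23261694 / 0.6125
     = 0.3798


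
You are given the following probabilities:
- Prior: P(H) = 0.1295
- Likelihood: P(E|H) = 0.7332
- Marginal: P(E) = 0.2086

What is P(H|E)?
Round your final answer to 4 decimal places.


Using Bayes' theorem:

P(H|E) = P(E|H) × P(H) / P(E)
       = 0.7332 × 0.1295 / 0.2086
       = 0.09494940 / 0.2086
       = 0.4552

The evidence strengthens our belief in H.
Prior: 0.1295 → Posterior: 0.4552


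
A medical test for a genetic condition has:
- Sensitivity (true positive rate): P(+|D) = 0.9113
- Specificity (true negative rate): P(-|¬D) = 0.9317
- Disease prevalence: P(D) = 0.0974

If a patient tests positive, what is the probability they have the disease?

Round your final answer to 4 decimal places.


Let D = has disease, + = positive test

Given:
- P(D) = 0.0974 (prevalence)
- P(+|D) = 0.9113 (sensitivity)
- P(-|¬D) = 0.9317 (specificity)
- P(+|¬D) = 0.0683 (false positive rate = 1 - specificity)

Step 1: Find P(+)
P(+) = P(+|D)P(D) + P(+|¬D)P(¬D)
     = 0.9113 × 0.0974 + 0.0683 × 0.9026
     = 0.08876062 + 0.06164758
     = 0.15040820

Step 2: Apply Bayes' theorem for P(D|+)
P(D|+) = P(+|D)P(D) / P(+)
       = 0.08876062 / 0.15040820
       = 0.5901


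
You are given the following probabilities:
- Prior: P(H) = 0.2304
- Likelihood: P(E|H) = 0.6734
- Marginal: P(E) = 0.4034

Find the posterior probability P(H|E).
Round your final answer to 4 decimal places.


Using Bayes' theorem:

P(H|E) = P(E|H) × P(H) / P(E)
       = 0.6734 × 0.2304 / 0.4034
       = 0.15515136 / 0.4034
       = 0.3846

The evidence strengthens our belief in H.
Prior: 0.2304 → Posterior: 0.3846


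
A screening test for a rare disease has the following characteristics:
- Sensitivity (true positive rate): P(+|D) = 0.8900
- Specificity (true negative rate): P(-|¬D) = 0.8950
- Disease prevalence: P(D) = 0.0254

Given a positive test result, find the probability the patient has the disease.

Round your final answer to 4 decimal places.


Let D = has disease, + = positive test

Given:
- P(D) = 0.0254 (prevalence)
- P(+|D) = 0.8900 (sensitivity)
- P(-|¬D) = 0.8950 (specificity)
- P(+|¬D) = 0.1050 (false positive rate = 1 - specificity)

Step 1: Find P(+)
P(+) = P(+|D)P(D) + P(+|¬D)P(¬D)
     = 0.8900 × 0.0254 + 0.1050 × 0.9746
     = 0.02260600 + 0.10233300
     = 0.12493900

Step 2: Apply Bayes' theorem for P(D|+)
P(D|+) = P(+|D)P(D) / P(+)
       = 0.02260600 / 0.12493900
       = 0.1809


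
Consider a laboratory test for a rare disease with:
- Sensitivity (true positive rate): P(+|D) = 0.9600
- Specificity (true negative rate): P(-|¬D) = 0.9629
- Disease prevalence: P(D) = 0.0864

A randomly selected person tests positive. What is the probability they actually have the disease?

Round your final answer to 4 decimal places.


Let D = has disease, + = positive test

Given:
- P(D) = 0.0864 (prevalence)
- P(+|D) = 0.9600 (sensitivity)
- P(-|¬D) = 0.9629 (specificity)
- P(+|¬D) = 0.0371 (false positive rate = 1 - specificity)

Step 1: Find P(+)
P(+) = P(+|D)P(D) + P(+|¬D)P(¬D)
     = 0.9600 × 0.0864 + 0.0371 × 0.9136
     = 0.08294400 + 0.03389456
     = 0.11683856

Step 2: Apply Bayes' theorem for P(D|+)
P(D|+) = P(+|D)P(D) / P(+)
       = 0.08294400 / 0.11683856
       = 0.7099


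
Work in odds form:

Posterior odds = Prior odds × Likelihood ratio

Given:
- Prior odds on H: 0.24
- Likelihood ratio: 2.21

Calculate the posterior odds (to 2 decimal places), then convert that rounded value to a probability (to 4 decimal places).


Step 1: Calculate posterior odds
Posterior odds = Prior odds × LR
               = 0.24 × 2.21
               = 0.53

Step 2: Convert to probability
P(H|E) = Posterior odds / (1 + Posterior odds)
       = 0.53 / (1 + 0.53)
       = 0.53 / 1.53
       = 0.3464

The evidence increased P(H) from 0.1935 to 0.3464.


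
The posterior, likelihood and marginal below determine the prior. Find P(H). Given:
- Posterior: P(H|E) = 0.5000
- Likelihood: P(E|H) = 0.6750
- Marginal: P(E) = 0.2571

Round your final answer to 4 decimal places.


From Bayes' theorem: P(H|E) = P(E|H) × P(H) / P(E)

Rearranging for P(H):
P(H) = P(H|E) × P(E) / P(E|H)
     = 0.5000 × 0.2571 / 0.6750
     = 0.12855000 / 0.6750
     = 0.1904


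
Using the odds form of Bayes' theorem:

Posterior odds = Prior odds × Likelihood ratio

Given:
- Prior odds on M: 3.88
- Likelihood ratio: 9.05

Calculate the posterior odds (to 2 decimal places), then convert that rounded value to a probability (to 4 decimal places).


Step 1: Calculate posterior odds
Posterior odds = Prior odds × LR
               = 3.88 × 9.05
               = 35.11

Step 2: Convert to probability
P(M|E) = Posterior odds / (1 + Posterior odds)
       = 35.11 / (1 + 35.11)
       = 35.11 / 36.11
       = 0.9723

The evidence increased P(M) from 0.7951 to 0.9723.


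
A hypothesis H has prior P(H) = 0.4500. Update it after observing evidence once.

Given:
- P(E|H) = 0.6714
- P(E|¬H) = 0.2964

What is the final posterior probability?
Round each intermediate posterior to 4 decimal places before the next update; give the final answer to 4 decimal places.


Sequential Bayesian updating:

Initial prior: P(H) = 0.4500

Update 1:
  P(E) = 0.6714 × 0.4500 + 0.2964 × 0.5500 = 0.30213000 + 0.16302000 = 0.46515000
  P(H|E) = 0.30213000 / 0.46515000 = 0.6495

Final posterior: 0.6495


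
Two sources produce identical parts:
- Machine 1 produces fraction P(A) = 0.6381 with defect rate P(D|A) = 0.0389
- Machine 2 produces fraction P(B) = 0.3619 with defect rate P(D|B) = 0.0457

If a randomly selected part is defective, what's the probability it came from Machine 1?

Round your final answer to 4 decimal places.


Let A = from Machine 1, D = defective

Given:
- P(A) = 0.6381, P(B) = 0.3619
- P(D|A) = 0.0389, P(D|B) = 0.0457

Step 1: Find P(D)
P(D) = P(D|A)P(A) + P(D|B)P(B)
     = 0.0389 × 0.6381 + 0.0457 × 0.3619
     = 0.02482209 + 0.01653883
     = 0.04136092

Step 2: Apply Bayes' theorem
P(A|D) = P(D|A)P(A) / P(D)
       = 0.02482209 / 0.04136092
       = 0.6001


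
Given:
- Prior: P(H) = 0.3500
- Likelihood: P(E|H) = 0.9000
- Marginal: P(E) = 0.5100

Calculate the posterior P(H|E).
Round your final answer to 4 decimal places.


Using Bayes' theorem:

P(H|E) = P(E|H) × P(H) / P(E)
       = 0.9000 × 0.3500 / 0.5100
       = 0.31500000 / 0.5100
       = 0.6176

The evidence strengthens our belief in H.
Prior: 0.3500 → Posterior: 0.6176


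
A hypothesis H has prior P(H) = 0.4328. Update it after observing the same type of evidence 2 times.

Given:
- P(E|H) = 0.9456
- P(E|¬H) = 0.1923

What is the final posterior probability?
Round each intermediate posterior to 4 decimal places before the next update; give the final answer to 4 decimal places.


Sequential Bayesian updating:

Initial prior: P(H) = 0.4328

Update 1:
  P(E) = 0.9456 × 0.4328 + 0.1923 × 0.5672 = 0.40925568 + 0.10907256 = 0.51832824
  P(H|E) = 0.40925568 / 0.51832824 = 0.7896

Update 2:
  P(E) = 0.9456 × 0.7896 + 0.1923 × 0.2104 = 0.74664576 + 0.04045992 = 0.78710568
  P(H|E) = 0.74664576 / 0.78710568 = 0.9486

Final posterior: 0.9486


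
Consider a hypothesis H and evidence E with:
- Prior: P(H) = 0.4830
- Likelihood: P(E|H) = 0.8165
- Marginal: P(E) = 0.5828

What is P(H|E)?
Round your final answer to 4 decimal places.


Using Bayes' theorem:

P(H|E) = P(E|H) × P(H) / P(E)
       = 0.8165 × 0.4830 / 0.5828
       = 0.39436950 / 0.5828
       = 0.6767

The evidence strengthens our belief in H.
Prior: 0.4830 → Posterior: 0.6767


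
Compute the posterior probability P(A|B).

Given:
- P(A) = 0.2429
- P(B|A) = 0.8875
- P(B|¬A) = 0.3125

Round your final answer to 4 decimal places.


Bayes' theorem: P(A|B) = P(B|A) × P(A) / P(B)

Step 1: Calculate P(B) using law of total probability
P(B) = P(B|A)P(A) + P(B|¬A)P(¬A)
     = 0.8875 × 0.2429 + 0.3125 × 0.7571
     = 0.21557375 + 0.23659375
     = 0.45216750

Step 2: Apply Bayes' theorem
P(A|B) = P(B|A) × P(A) / P(B)
       = 0.21557375 / 0.45216750
       = 0.4768


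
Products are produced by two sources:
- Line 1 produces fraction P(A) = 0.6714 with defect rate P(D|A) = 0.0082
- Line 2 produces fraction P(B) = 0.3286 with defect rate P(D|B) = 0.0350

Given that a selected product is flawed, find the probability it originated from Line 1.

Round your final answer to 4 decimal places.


Let A = from Line 1, D = flawed

Given:
- P(A) = 0.6714, P(B) = 0.3286
- P(D|A) = 0.0082, P(D|B) = 0.0350

Step 1: Find P(D)
P(D) = P(D|A)P(A) + P(D|B)P(B)
     = 0.0082 × 0.6714 + 0.0350 × 0.3286
     = 0.00550548 + 0.01150100
     = 0.01700648

Step 2: Apply Bayes' theorem
P(A|D) = P(D|A)P(A) / P(D)
       = 0.00550548 / 0.01700648
       = 0.3237


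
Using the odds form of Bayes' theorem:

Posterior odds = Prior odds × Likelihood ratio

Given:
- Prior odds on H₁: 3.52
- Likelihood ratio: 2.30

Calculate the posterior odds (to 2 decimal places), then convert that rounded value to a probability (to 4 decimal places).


Step 1: Calculate posterior odds
Posterior odds = Prior odds × LR
               = 3.52 × 2.30
               = 8.10

Step 2: Convert to probability
P(H₁|E) = Posterior odds / (1 + Posterior odds)
       = 8.10 / (1 + 8.10)
       = 8.10 / 9.10
       = 0.8901

The evidence increased P(H₁) from 0.7788 to 0.8901.
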